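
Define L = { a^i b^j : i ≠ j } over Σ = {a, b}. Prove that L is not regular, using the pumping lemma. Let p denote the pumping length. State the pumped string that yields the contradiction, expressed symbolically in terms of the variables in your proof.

Assume L is regular; let p be its pumping constant.
Choose w = a^p b^{p+p!}. Since p ≠ p+p!, w ∈ L; and |w| ≥ p.
The pumping lemma gives a decomposition w = xyz where |xy| ≤ p and y is nonempty.
Because |xy| ≤ p and w begins with p copies of a, we have y = a^k with 1 ≤ k ≤ p.
Since 1 ≤ k ≤ p, k divides p!; set t = 1 + p!/k. Then xy^t z has p + (p!/k)·k = p + p! copies of a. Now the a-count equals the b-count, so i ≠ j fails. So xy^t z = a^{p+p!} b^{p+p!} ∉ L.
This contradicts the pumping lemma, so L is not regular.

a^{p+p!} b^{p+p!}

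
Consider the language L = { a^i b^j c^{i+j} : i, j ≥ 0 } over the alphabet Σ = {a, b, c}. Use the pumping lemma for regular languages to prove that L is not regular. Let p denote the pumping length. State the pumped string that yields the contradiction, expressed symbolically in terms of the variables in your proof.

Suppose for contradiction that L is regular, and let p be the pumping length.
Take w = a^p b^p c^{2p} ∈ L (with i=j=p, i+j=2p), |w| = 4p ≥ p.
Write w = xyz as guaranteed by the lemma, with |xy| ≤ p and |y| ≥ 1.
Since the first p symbols of w are all a's and |xy| ≤ p, y lies entirely in the leading a-block: y = a^k for some k with 1 ≤ k ≤ p.
Consider xy^2z = a^{p+k} b^p c^{2p}. Now the a- and b-counts sum to 2p+k, but the c-count is 2p ≠ 2p+k. So xy^2z ∉ L.
This is a contradiction; hence L is not regular.

a^{p+k} b^p c^{2p}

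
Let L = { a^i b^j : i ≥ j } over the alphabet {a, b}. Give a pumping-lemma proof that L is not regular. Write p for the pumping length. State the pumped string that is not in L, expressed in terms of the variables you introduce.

a^{p-k} b^p

Toward a contradiction, assume L is regular with pumping length p.
Choose w = a^p b^p ∈ L, with |w| = 2p ≥ p.
By the pumping lemma, w = xyz with |xy| ≤ p and |y| > 0.
Since the first p symbols of w are all a's and |xy| ≤ p, y lies entirely in the leading a-block: y = a^k for some k with 1 ≤ k ≤ p.
Consider xy^0z = xz = a^{p-k} b^p. Since k ≥ 1, the a-count p-k is less than p, so i ≥ j fails; thus xz ∉ L.
This contradicts the pumping lemma, so L is not regular.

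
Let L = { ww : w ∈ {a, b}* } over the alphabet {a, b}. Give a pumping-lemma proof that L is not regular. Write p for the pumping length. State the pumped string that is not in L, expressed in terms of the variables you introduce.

a^{p+k} b^p a^p b^p

Assume L is regular. Let p be the pumping length given by the pumping lemma.
Take w = a^p b^p a^p b^p = uu where u = a^pb^p; then w ∈ L and |w| = 4p ≥ p.
By the pumping lemma, w = xyz with |xy| ≤ p and y is nonempty.
Since the first p symbols of w are all a's and |xy| ≤ p, y lies entirely in the leading a-block: y = a^k for some k with 1 ≤ k ≤ p.
Pump with i = 2: xy^2z = a^{p+k} b^p a^p b^p, of length 4p+k. Suppose this equals vv. The string starts with a and ends with b, so v does too; thus the boundary between the two copies of v is a b→a transition. There is exactly one such transition, at position 2p+k, so |v| = 2p+k and |vv| = 4p+2k ≠ 4p+k since k ≥ 1. So xy^2z ∉ L.
This contradicts the pumping lemma, so L is not regular.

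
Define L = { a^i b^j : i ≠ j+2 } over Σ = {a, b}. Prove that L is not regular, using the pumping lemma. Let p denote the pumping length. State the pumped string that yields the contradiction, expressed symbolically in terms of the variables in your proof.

a^{p+p!} b^{p+p!-2}

Toward a contradiction, assume L is regular with pumping length p.
Choose w = a^p b^{p+p!-2}. Since p ≠ (p+p!-2)+2 = p+p!, w ∈ L; and |w| ≥ p.
The pumping lemma gives a decomposition w = xyz where |xy| ≤ p and |y| > 0.
Since the first p symbols of w are all a's and |xy| ≤ p, y lies entirely in the leading a-block: y = a^k for some k with 1 ≤ k ≤ p.
Since 1 ≤ k ≤ p, k divides p!; set t = 1 + p!/k. Then xy^t z has p + (p!/k)·k = p + p! copies of a. Now the a-count is p+p! and (b-count)+2 = (p+p!-2)+2 = p+p!, so i ≠ j+2 fails. So xy^t z = a^{p+p!} b^{p+p!-2} ∉ L.
This is a contradiction; hence L is not regular.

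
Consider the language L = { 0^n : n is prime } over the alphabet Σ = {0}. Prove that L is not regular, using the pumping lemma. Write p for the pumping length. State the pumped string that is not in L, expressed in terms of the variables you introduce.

Assume L is regular; let p be its pumping constant.
Let q be a prime with q ≥ p+2 (infinitely many primes exist), and take w = 0^q ∈ L with |w| = q ≥ p.
By the pumping lemma, w = xyz with |xy| ≤ p and |y| > 0.
Then y = 0^k for some k with 1 ≤ k ≤ p.
Since 1 ≤ k ≤ p, |xz| = q-k. Pump with i = q+1: |xy^{q+1}z| = (q-k)+(q+1)k = q+qk = q(1+k), which is composite (both factors ≥ 2). So xy^{q+1}z = 0^{q(1+k)} ∉ L.
Contradiction. Therefore L is not regular.

0^{q(1+k)}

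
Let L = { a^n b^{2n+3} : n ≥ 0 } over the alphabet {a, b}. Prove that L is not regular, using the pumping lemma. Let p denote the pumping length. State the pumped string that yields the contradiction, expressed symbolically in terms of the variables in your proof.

a^{p+k} b^{2p+3}

Toward a contradiction, assume L is regular with pumping length p.
Let w = a^p b^{2p+3} ∈ L; note |w| = 3p+3 ≥ p.
The pumping lemma gives a decomposition w = xyz where |xy| ≤ p and y is nonempty.
The first p characters of w are a's, so xy (and hence y) consists only of a's. Write y = a^k, 1 ≤ k ≤ p.
Pump with i = 2: xy^2z = a^{p+k} b^{2p+3}. For this to lie in L we would need 2p+3 = 2(p+k)+3, which forces k = 0. But k ≥ 1, so xy^2z ∉ L.
This is a contradiction; hence L is not regular.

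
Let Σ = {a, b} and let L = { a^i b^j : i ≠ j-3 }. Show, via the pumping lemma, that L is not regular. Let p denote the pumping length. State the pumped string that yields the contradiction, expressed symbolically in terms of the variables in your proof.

a^{p+p!} b^{p+p!+3}

Assume L is regular. Let p be the pumping length given by the pumping lemma.
Choose w = a^p b^{p+p!+3}. Since p ≠ (p+p!+3)-3 = p+p!, w ∈ L; and |w| ≥ p.
The pumping lemma gives a decomposition w = xyz where |xy| ≤ p and |y| ≥ 1.
Because |xy| ≤ p and w begins with p copies of a, we have y = a^k with 1 ≤ k ≤ p.
Since 1 ≤ k ≤ p, k divides p!; set t = 1 + p!/k. Then xy^t z has p + (p!/k)·k = p + p! copies of a. Now the a-count is p+p! and (b-count)-3 = (p+p!+3)-3 = p+p!, so i ≠ j-3 fails. So xy^t z = a^{p+p!} b^{p+p!+3} ∉ L.
This contradicts the pumping lemma, so L is not regular.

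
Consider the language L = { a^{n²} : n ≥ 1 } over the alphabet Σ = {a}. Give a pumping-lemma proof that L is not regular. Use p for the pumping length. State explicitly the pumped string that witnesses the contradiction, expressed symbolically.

Assume L is regular. Let p be the pumping length given by the pumping lemma.
Take w = a^{p²} ∈ L with |w| = p² ≥ p.
By the pumping lemma, w = xyz with |xy| ≤ p and |y| ≥ 1.
Then y = a^k for some k with 1 ≤ k ≤ p.
Pump with i = 2: xy^2z = a^{p²+k}. Since 1 ≤ k ≤ p, p² < p²+k ≤ p²+p < (p+1)², so p²+k lies strictly between consecutive squares and is not a perfect square. So xy^2z ∉ L.
This is a contradiction; hence L is not regular.

a^{p²+k}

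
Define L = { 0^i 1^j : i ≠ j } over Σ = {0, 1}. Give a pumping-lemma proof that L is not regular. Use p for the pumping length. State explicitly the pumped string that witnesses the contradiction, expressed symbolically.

0^{p+p!} 1^{p+p!}

Toward a contradiction, assume L is regular with pumping length p.
Choose w = 0^p 1^{p+p!}. Since p ≠ p+p!, w ∈ L; and |w| ≥ p.
Write w = xyz as guaranteed by the lemma, with |xy| ≤ p and y is nonempty.
Since the first p symbols of w are all 0's and |xy| ≤ p, y lies entirely in the leading 0-block: y = 0^k for some k with 1 ≤ k ≤ p.
Since 1 ≤ k ≤ p, k divides p!; set t = 1 + p!/k. Then xy^t z has p + (p!/k)·k = p + p! copies of 0. Now the 0-count equals the 1-count, so i ≠ j fails. So xy^t z = 0^{p+p!} 1^{p+p!} ∉ L.
Contradiction. Therefore L is not regular.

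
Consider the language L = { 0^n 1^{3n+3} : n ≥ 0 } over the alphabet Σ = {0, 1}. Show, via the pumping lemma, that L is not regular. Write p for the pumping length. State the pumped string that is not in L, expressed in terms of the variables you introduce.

0^{p+k} 1^{3p+3}

Assume L is regular. Let p be the pumping length given by the pumping lemma.
Take w = 0^p 1^{3p+3}. Then w ∈ L and |w| = 4p+3 ≥ p.
Write w = xyz as guaranteed by the lemma, with |xy| ≤ p and y is nonempty.
Because |xy| ≤ p and w begins with p copies of 0, we have y = 0^k with 1 ≤ k ≤ p.
Pump with i = 2: xy^2z = 0^{p+k} 1^{3p+3}. For this to lie in L we would need 3p+3 = 3(p+k)+3, which forces k = 0. But k ≥ 1, so xy^2z ∉ L.
Contradiction. Therefore L is not regular.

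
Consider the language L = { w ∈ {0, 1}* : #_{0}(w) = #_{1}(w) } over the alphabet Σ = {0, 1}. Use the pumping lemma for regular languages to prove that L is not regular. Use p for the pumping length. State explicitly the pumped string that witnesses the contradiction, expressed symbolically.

Assume L is regular. Let p be the pumping length given by the pumping lemma.
Choose w = 0^p 1^p ∈ L with |w| = 2p ≥ p.
By the pumping lemma, w = xyz with |xy| ≤ p and |y| ≥ 1.
Since the first p symbols of w are all 0's and |xy| ≤ p, y lies entirely in the leading 0-block: y = 0^k for some k with 1 ≤ k ≤ p.
Pump with i = 2: xy^2z = 0^{p+k} 1^p has p+k occurrences of 0 but only p of 1. Since k ≥ 1 the counts differ, so xy^2z ∉ L.
This is a contradiction; hence L is not regular.

0^{p+k} 1^p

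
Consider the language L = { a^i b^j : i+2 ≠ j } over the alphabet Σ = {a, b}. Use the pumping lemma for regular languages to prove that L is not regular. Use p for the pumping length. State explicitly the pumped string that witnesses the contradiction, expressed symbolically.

Assume L is regular; let p be its pumping constant.
Choose w = a^p b^{p+p!+2}. Since p ≠ (p+p!+2)-2 = p+p!, w ∈ L; and |w| ≥ p.
Write w = xyz as guaranteed by the lemma, with |xy| ≤ p and y is nonempty.
Because |xy| ≤ p and w begins with p copies of a, we have y = a^k with 1 ≤ k ≤ p.
Since 1 ≤ k ≤ p, k divides p!; set t = 1 + p!/k. Then xy^t z has p + (p!/k)·k = p + p! copies of a. Now the a-count is p+p! and (b-count)-2 = (p+p!+2)-2 = p+p!, so i+2 ≠ j fails. So xy^t z = a^{p+p!} b^{p+p!+2} ∉ L.
This is a contradiction; hence L is not regular.

a^{p+p!} b^{p+p!+2}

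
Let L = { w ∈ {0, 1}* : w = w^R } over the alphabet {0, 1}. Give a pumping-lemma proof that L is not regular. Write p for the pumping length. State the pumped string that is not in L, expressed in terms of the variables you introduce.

Assume L is regular. Let p be the pumping length given by the pumping lemma.
Take w = 0^p 1 0^p, a palindrome of length 2p+1 ≥ p.
By the pumping lemma, w = xyz with |xy| ≤ p and |y| > 0.
Because |xy| ≤ p and w begins with p copies of 0, we have y = 0^k with 1 ≤ k ≤ p.
Pump with i = 2: xy^2z = 0^{p+k} 1 0^p. Its reverse is 0^p 1 0^{p+k}, which differs from xy^2z since k ≥ 1. So xy^2z is not a palindrome and xy^2z ∉ L.
This is a contradiction; hence L is not regular.

0^{p+k} 1 0^p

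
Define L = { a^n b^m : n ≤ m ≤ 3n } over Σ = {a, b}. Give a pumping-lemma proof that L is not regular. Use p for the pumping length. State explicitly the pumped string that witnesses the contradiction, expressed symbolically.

Suppose for contradiction that L is regular, and let p be the pumping length.
Take w = a^p b^p ∈ L (since p ≤ p ≤ 3p), with |w| = 2p ≥ p.
By the pumping lemma, w = xyz with |xy| ≤ p and y is nonempty.
The first p characters of w are a's, so xy (and hence y) consists only of a's. Write y = a^k, 1 ≤ k ≤ p.
Pump with i = 2: xy^2z = a^{p+k} b^p. Now n = p+k > p = m, so the condition n ≤ m fails. Thus xy^2z ∉ L.
This contradicts the pumping lemma, so L is not regular.

a^{p+k} b^p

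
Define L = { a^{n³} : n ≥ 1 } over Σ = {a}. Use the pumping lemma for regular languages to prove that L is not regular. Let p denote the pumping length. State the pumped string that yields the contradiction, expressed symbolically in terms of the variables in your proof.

a^{p³+k}

Assume L is regular. Let p be the pumping length given by the pumping lemma.
Take w = a^{p³} ∈ L with |w| = p³ ≥ p.
The pumping lemma gives a decomposition w = xyz where |xy| ≤ p and |y| ≥ 1.
Then y = a^k for some k with 1 ≤ k ≤ p.
Pump with i = 2: xy^2z = a^{p³+k}. Since 1 ≤ k ≤ p, p³ < p³+k ≤ p³+p < p³+3p²+3p+1 = (p+1)³, so p³+k is not a perfect cube. So xy^2z ∉ L.
This is a contradiction; hence L is not regular.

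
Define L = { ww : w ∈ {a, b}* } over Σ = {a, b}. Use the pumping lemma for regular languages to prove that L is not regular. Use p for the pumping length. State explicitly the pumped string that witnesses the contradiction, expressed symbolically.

a^{p+k} b^p a^p b^p

Assume L is regular; let p be its pumping constant.
Take w = a^p b^p a^p b^p = uu where u = a^pb^p; then w ∈ L and |w| = 4p ≥ p.
By the pumping lemma, w = xyz with |xy| ≤ p and |y| ≥ 1.
The first p characters of w are a's, so xy (and hence y) consists only of a's. Write y = a^k, 1 ≤ k ≤ p.
Pump with i = 2: xy^2z = a^{p+k} b^p a^p b^p, of length 4p+k. Suppose this equals vv. The string starts with a and ends with b, so v does too; thus the boundary between the two copies of v is a b→a transition. There is exactly one such transition, at position 2p+k, so |v| = 2p+k and |vv| = 4p+2k ≠ 4p+k since k ≥ 1. So xy^2z ∉ L.
Contradiction. Therefore L is not regular.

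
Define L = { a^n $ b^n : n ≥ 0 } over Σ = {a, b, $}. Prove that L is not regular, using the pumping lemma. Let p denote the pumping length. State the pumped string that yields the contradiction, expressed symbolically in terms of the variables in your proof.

Assume L is regular. Let p be the pumping length given by the pumping lemma.
Take w = a^p $ b^p ∈ L with |w| = 2p+1 ≥ p.
By the pumping lemma, w = xyz with |xy| ≤ p and |y| > 0.
The first p characters of w are a's, so xy (and hence y) consists only of a's. Write y = a^k, 1 ≤ k ≤ p.
Pump with i = 2: xy^2z = a^{p+k} $ b^p, which would require p+k = p. But k ≥ 1, so xy^2z ∉ L.
This is a contradiction; hence L is not regular.

a^{p+k} $ b^p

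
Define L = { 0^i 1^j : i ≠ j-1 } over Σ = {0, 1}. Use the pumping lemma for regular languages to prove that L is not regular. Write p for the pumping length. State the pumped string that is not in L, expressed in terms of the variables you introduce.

Suppose for contradiction that L is regular, and let p be the pumping length.
Choose w = 0^p 1^{p+p!+1}. Since p ≠ (p+p!+1)-1 = p+p!, w ∈ L; and |w| ≥ p.
The pumping lemma gives a decomposition w = xyz where |xy| ≤ p and |y| ≥ 1.
Because |xy| ≤ p and w begins with p copies of 0, we have y = 0^k with 1 ≤ k ≤ p.
Since 1 ≤ k ≤ p, k divides p!; set t = 1 + p!/k. Then xy^t z has p + (p!/k)·k = p + p! copies of 0. Now the 0-count is p+p! and (1-count)-1 = (p+p!+1)-1 = p+p!, so i ≠ j-1 fails. So xy^t z = 0^{p+p!} 1^{p+p!+1} ∉ L.
This contradicts the pumping lemma, so L is not regular.

0^{p+p!} 1^{p+p!+1}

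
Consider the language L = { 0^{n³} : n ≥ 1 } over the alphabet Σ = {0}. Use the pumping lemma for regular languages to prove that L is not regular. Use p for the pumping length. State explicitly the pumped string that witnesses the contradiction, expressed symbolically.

0^{p³+k}

Assume L is regular. Let p be the pumping length given by the pumping lemma.
Take w = 0^{p³} ∈ L with |w| = p³ ≥ p.
By the pumping lemma, w = xyz with |xy| ≤ p and y is nonempty.
Then y = 0^k for some k with 1 ≤ k ≤ p.
Pump with i = 2: xy^2z = 0^{p³+k}. Since 1 ≤ k ≤ p, p³ < p³+k ≤ p³+p < p³+3p²+3p+1 = (p+1)³, so p³+k is not a perfect cube. So xy^2z ∉ L.
Contradiction. Therefore L is not regular.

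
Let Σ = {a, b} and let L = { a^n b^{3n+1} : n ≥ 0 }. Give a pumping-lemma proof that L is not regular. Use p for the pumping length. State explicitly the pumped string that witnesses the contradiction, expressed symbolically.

a^{p+k} b^{3p+1}

Assume L is regular; let p be its pumping constant.
Choose w = a^p b^{3p+1}, which is in L with |w| = 4p+1 ≥ p.
Write w = xyz as guaranteed by the lemma, with |xy| ≤ p and y is nonempty.
Since the first p symbols of w are all a's and |xy| ≤ p, y lies entirely in the leading a-block: y = a^k for some k with 1 ≤ k ≤ p.
Pump with i = 2: xy^2z = a^{p+k} b^{3p+1}. For this to lie in L we would need 3p+1 = 3(p+k)+1, which forces k = 0. But k ≥ 1, so xy^2z ∉ L.
This is a contradiction; hence L is not regular.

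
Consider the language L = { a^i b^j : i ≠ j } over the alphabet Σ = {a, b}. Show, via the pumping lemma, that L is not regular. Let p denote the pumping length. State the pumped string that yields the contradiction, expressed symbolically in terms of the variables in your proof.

Toward a contradiction, assume L is regular with pumping length p.
Choose w = a^p b^{p+p!}. Since p ≠ p+p!, w ∈ L; and |w| ≥ p.
By the pumping lemma, w = xyz with |xy| ≤ p and y is nonempty.
The first p characters of w are a's, so xy (and hence y) consists only of a's. Write y = a^k, 1 ≤ k ≤ p.
Since 1 ≤ k ≤ p, k divides p!; set t = 1 + p!/k. Then xy^t z has p + (p!/k)·k = p + p! copies of a. Now the a-count equals the b-count, so i ≠ j fails. So xy^t z = a^{p+p!} b^{p+p!} ∉ L.
This is a contradiction; hence L is not regular.

a^{p+p!} b^{p+p!}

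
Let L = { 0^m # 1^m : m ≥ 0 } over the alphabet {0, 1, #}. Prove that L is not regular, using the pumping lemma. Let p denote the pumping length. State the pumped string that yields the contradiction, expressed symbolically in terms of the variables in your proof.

0^{p+k} # 1^p

Assume L is regular. Let p be the pumping length given by the pumping lemma.
Take w = 0^p # 1^p ∈ L with |w| = 2p+1 ≥ p.
By the pumping lemma, w = xyz with |xy| ≤ p and |y| ≥ 1.
Since the first p symbols of w are all 0's and |xy| ≤ p, y lies entirely in the leading 0-block: y = 0^k for some k with 1 ≤ k ≤ p.
Pump with i = 2: xy^2z = 0^{p+k} # 1^p, which would require p+k = p. But k ≥ 1, so xy^2z ∉ L.
This contradicts the pumping lemma, so L is not regular.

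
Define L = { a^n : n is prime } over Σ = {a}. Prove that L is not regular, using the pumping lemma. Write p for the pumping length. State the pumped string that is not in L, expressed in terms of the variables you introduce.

Assume L is regular; let p be its pumping constant.
Let q be a prime with q ≥ p+2 (infinitely many primes exist), and take w = a^q ∈ L with |w| = q ≥ p.
The pumping lemma gives a decomposition w = xyz where |xy| ≤ p and y is nonempty.
Then y = a^k for some k with 1 ≤ k ≤ p.
Since 1 ≤ k ≤ p, |xz| = q-k. Pump with i = q+1: |xy^{q+1}z| = (q-k)+(q+1)k = q+qk = q(1+k), which is composite (both factors ≥ 2). So xy^{q+1}z = a^{q(1+k)} ∉ L.
Contradiction. Therefore L is not regular.

a^{q(1+k)}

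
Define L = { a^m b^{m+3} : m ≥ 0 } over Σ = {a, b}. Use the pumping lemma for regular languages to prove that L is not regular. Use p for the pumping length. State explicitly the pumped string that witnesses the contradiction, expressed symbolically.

Assume L is regular. Let p be the pumping length given by the pumping lemma.
Take w = a^p b^{p+3}. Then w ∈ L and |w| = 2p+3 ≥ p.
By the pumping lemma, w = xyz with |xy| ≤ p and y is nonempty.
Since the first p symbols of w are all a's and |xy| ≤ p, y lies entirely in the leading a-block: y = a^k for some k with 1 ≤ k ≤ p.
Pump with i = 2: xy^2z = a^{p+k} b^{p+3}. For this to lie in L we would need p+3 = (p+k)+3, which forces k = 0. But k ≥ 1, so xy^2z ∉ L.
This is a contradiction; hence L is not regular.

a^{p+k} b^{p+3}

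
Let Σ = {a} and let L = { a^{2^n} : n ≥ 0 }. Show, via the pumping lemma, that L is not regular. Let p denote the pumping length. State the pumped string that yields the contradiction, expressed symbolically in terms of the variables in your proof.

Suppose for contradiction that L is regular, and let p be the pumping length.
Take w = a^{2^p} ∈ L with |w| = 2^p ≥ p.
The pumping lemma gives a decomposition w = xyz where |xy| ≤ p and |y| ≥ 1.
Then y = a^k for some k with 1 ≤ k ≤ p.
Pump with i = 2: xy^2z = a^{2^p+k}. Since 1 ≤ k ≤ p < 2^p, we have 2^p < 2^p+k < 2^{p+1}, so 2^p+k is not a power of 2. So xy^2z ∉ L.
This is a contradiction; hence L is not regular.

a^{2^p+k}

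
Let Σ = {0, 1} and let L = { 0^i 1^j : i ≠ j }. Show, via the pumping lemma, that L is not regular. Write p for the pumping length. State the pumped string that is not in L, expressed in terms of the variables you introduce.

Assume L is regular. Let p be the pumping length given by the pumping lemma.
Choose w = 0^p 1^{p+p!}. Since p ≠ p+p!, w ∈ L; and |w| ≥ p.
Write w = xyz as guaranteed by the lemma, with |xy| ≤ p and |y| > 0.
Since the first p symbols of w are all 0's and |xy| ≤ p, y lies entirely in the leading 0-block: y = 0^k for some k with 1 ≤ k ≤ p.
Since 1 ≤ k ≤ p, k divides p!; set t = 1 + p!/k. Then xy^t z has p + (p!/k)·k = p + p! copies of 0. Now the 0-count equals the 1-count, so i ≠ j fails. So xy^t z = 0^{p+p!} 1^{p+p!} ∉ L.
This is a contradiction; hence L is not regular.

0^{p+p!} 1^{p+p!}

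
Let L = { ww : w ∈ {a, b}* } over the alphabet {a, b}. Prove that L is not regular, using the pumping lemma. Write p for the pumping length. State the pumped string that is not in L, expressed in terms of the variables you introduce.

a^{p+k} b^p a^p b^p

Assume L is regular; let p be its pumping constant.
Take w = a^p b^p a^p b^p = uu where u = a^pb^p; then w ∈ L and |w| = 4p ≥ p.
By the pumping lemma, w = xyz with |xy| ≤ p and |y| > 0.
Because |xy| ≤ p and w begins with p copies of a, we have y = a^k with 1 ≤ k ≤ p.
Pump with i = 2: xy^2z = a^{p+k} b^p a^p b^p, of length 4p+k. Suppose this equals vv. The string starts with a and ends with b, so v does too; thus the boundary between the two copies of v is a b→a transition. There is exactly one such transition, at position 2p+k, so |v| = 2p+k and |vv| = 4p+2k ≠ 4p+k since k ≥ 1. So xy^2z ∉ L.
This is a contradiction; hence L is not regular.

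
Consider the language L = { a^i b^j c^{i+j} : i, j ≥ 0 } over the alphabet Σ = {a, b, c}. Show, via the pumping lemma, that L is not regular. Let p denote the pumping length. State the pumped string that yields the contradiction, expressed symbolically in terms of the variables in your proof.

Assume L is regular. Let p be the pumping length given by the pumping lemma.
Take w = a^p b^p c^{2p} ∈ L (with i=j=p, i+j=2p), |w| = 4p ≥ p.
By the pumping lemma, w = xyz with |xy| ≤ p and y is nonempty.
The first p characters of w are a's, so xy (and hence y) consists only of a's. Write y = a^k, 1 ≤ k ≤ p.
Consider xy^2z = a^{p+k} b^p c^{2p}. Now the a- and b-counts sum to 2p+k, but the c-count is 2p ≠ 2p+k. So xy^2z ∉ L.
This is a contradiction; hence L is not regular.

a^{p+k} b^p c^{2p}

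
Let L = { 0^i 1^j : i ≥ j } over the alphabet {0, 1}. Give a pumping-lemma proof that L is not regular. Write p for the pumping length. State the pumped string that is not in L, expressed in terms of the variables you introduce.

0^{p-k} 1^p

Suppose for contradiction that L is regular, and let p be the pumping length.
Choose w = 0^p 1^p ∈ L, with |w| = 2p ≥ p.
Write w = xyz as guaranteed by the lemma, with |xy| ≤ p and |y| ≥ 1.
Because |xy| ≤ p and w begins with p copies of 0, we have y = 0^k with 1 ≤ k ≤ p.
Consider xy^0z = xz = 0^{p-k} 1^p. Since k ≥ 1, the 0-count p-k is less than p, so i ≥ j fails; thus xz ∉ L.
Contradiction. Therefore L is not regular.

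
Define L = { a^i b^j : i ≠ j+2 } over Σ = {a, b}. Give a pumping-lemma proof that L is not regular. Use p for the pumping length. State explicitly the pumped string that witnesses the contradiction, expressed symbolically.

a^{p+p!} b^{p+p!-2}

Toward a contradiction, assume L is regular with pumping length p.
Choose w = a^p b^{p+p!-2}. Since p ≠ (p+p!-2)+2 = p+p!, w ∈ L; and |w| ≥ p.
By the pumping lemma, w = xyz with |xy| ≤ p and y is nonempty.
The first p characters of w are a's, so xy (and hence y) consists only of a's. Write y = a^k, 1 ≤ k ≤ p.
Since 1 ≤ k ≤ p, k divides p!; set t = 1 + p!/k. Then xy^t z has p + (p!/k)·k = p + p! copies of a. Now the a-count is p+p! and (b-count)+2 = (p+p!-2)+2 = p+p!, so i ≠ j+2 fails. So xy^t z = a^{p+p!} b^{p+p!-2} ∉ L.
This is a contradiction; hence L is not regular.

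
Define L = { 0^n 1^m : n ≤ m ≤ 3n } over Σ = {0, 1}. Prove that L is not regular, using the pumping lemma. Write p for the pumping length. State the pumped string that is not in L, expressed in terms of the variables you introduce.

Toward a contradiction, assume L is regular with pumping length p.
Take w = 0^p 1^p ∈ L (since p ≤ p ≤ 3p), with |w| = 2p ≥ p.
Write w = xyz as guaranteed by the lemma, with |xy| ≤ p and y is nonempty.
Since the first p symbols of w are all 0's and |xy| ≤ p, y lies entirely in the leading 0-block: y = 0^k for some k with 1 ≤ k ≤ p.
Pump with i = 2: xy^2z = 0^{p+k} 1^p. Now n = p+k > p = m, so the condition n ≤ m fails. Thus xy^2z ∉ L.
Contradiction. Therefore L is not regular.

0^{p+k} 1^p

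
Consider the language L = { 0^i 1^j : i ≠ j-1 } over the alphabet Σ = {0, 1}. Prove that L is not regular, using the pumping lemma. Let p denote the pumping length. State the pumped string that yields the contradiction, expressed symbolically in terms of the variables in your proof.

Assume L is regular. Let p be the pumping length given by the pumping lemma.
Choose w = 0^p 1^{p+p!+1}. Since p ≠ (p+p!+1)-1 = p+p!, w ∈ L; and |w| ≥ p.
The pumping lemma gives a decomposition w = xyz where |xy| ≤ p and y is nonempty.
Since the first p symbols of w are all 0's and |xy| ≤ p, y lies entirely in the leading 0-block: y = 0^k for some k with 1 ≤ k ≤ p.
Since 1 ≤ k ≤ p, k divides p!; set t = 1 + p!/k. Then xy^t z has p + (p!/k)·k = p + p! copies of 0. Now the 0-count is p+p! and (1-count)-1 = (p+p!+1)-1 = p+p!, so i ≠ j-1 fails. So xy^t z = 0^{p+p!} 1^{p+p!+1} ∉ L.
This is a contradiction; hence L is not regular.

0^{p+p!} 1^{p+p!+1}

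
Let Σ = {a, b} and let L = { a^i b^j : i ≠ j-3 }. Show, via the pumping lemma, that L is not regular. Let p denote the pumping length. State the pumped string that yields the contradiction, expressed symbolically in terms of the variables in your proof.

Toward a contradiction, assume L is regular with pumping length p.
Choose w = a^p b^{p+p!+3}. Since p ≠ (p+p!+3)-3 = p+p!, w ∈ L; and |w| ≥ p.
The pumping lemma gives a decomposition w = xyz where |xy| ≤ p and y is nonempty.
The first p characters of w are a's, so xy (and hence y) consists only of a's. Write y = a^k, 1 ≤ k ≤ p.
Since 1 ≤ k ≤ p, k divides p!; set t = 1 + p!/k. Then xy^t z has p + (p!/k)·k = p + p! copies of a. Now the a-count is p+p! and (b-count)-3 = (p+p!+3)-3 = p+p!, so i ≠ j-3 fails. So xy^t z = a^{p+p!} b^{p+p!+3} ∉ L.
This is a contradiction; hence L is not regular.

a^{p+p!} b^{p+p!+3}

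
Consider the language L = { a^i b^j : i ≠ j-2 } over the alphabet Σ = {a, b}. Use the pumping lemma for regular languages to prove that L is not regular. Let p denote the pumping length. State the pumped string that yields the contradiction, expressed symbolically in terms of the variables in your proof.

Toward a contradiction, assume L is regular with pumping length p.
Choose w = a^p b^{p+p!+2}. Since p ≠ (p+p!+2)-2 = p+p!, w ∈ L; and |w| ≥ p.
Write w = xyz as guaranteed by the lemma, with |xy| ≤ p and |y| > 0.
The first p characters of w are a's, so xy (and hence y) consists only of a's. Write y = a^k, 1 ≤ k ≤ p.
Since 1 ≤ k ≤ p, k divides p!; set t = 1 + p!/k. Then xy^t z has p + (p!/k)·k = p + p! copies of a. Now the a-count is p+p! and (b-count)-2 = (p+p!+2)-2 = p+p!, so i ≠ j-2 fails. So xy^t z = a^{p+p!} b^{p+p!+2} ∉ L.
Contradiction. Therefore L is not regular.

a^{p+p!} b^{p+p!+2}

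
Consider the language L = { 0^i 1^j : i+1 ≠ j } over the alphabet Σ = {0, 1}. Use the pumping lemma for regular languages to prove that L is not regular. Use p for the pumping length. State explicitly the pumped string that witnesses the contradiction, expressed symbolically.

0^{p+p!} 1^{p+p!+1}

Assume L is regular. Let p be the pumping length given by the pumping lemma.
Choose w = 0^p 1^{p+p!+1}. Since p ≠ (p+p!+1)-1 = p+p!, w ∈ L; and |w| ≥ p.
By the pumping lemma, w = xyz with |xy| ≤ p and |y| > 0.
Since the first p symbols of w are all 0's and |xy| ≤ p, y lies entirely in the leading 0-block: y = 0^k for some k with 1 ≤ k ≤ p.
Since 1 ≤ k ≤ p, k divides p!; set t = 1 + p!/k. Then xy^t z has p + (p!/k)·k = p + p! copies of 0. Now the 0-count is p+p! and (1-count)-1 = (p+p!+1)-1 = p+p!, so i+1 ≠ j fails. So xy^t z = 0^{p+p!} 1^{p+p!+1} ∉ L.
This is a contradiction; hence L is not regular.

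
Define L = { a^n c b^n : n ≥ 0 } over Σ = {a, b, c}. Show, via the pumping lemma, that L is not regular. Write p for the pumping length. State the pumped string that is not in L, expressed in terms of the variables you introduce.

Assume L is regular; let p be its pumping constant.
Take w = a^p c b^p ∈ L with |w| = 2p+1 ≥ p.
By the pumping lemma, w = xyz with |xy| ≤ p and y is nonempty.
Because |xy| ≤ p and w begins with p copies of a, we have y = a^k with 1 ≤ k ≤ p.
Pump with i = 2: xy^2z = a^{p+k} c b^p, which would require p+k = p. But k ≥ 1, so xy^2z ∉ L.
This is a contradiction; hence L is not regular.

a^{p+k} c b^p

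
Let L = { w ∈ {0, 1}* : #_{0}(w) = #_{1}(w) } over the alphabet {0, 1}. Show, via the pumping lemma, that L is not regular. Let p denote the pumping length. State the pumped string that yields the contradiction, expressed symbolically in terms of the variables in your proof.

0^{p+k} 1^p

Suppose for contradiction that L is regular, and let p be the pumping length.
Choose w = 0^p 1^p ∈ L with |w| = 2p ≥ p.
Write w = xyz as guaranteed by the lemma, with |xy| ≤ p and |y| ≥ 1.
The first p characters of w are 0's, so xy (and hence y) consists only of 0's. Write y = 0^k, 1 ≤ k ≤ p.
Pump with i = 2: xy^2z = 0^{p+k} 1^p has p+k occurrences of 0 but only p of 1. Since k ≥ 1 the counts differ, so xy^2z ∉ L.
This is a contradiction; hence L is not regular.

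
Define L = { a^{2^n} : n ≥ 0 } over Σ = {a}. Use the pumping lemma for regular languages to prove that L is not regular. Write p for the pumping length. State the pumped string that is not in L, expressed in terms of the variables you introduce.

Suppose for contradiction that L is regular, and let p be the pumping length.
Take w = a^{2^p} ∈ L with |w| = 2^p ≥ p.
The pumping lemma gives a decomposition w = xyz where |xy| ≤ p and y is nonempty.
Then y = a^k for some k with 1 ≤ k ≤ p.
Pump with i = 2: xy^2z = a^{2^p+k}. Since 1 ≤ k ≤ p < 2^p, we have 2^p < 2^p+k < 2^{p+1}, so 2^p+k is not a power of 2. So xy^2z ∉ L.
This contradicts the pumping lemma, so L is not regular.

a^{2^p+k}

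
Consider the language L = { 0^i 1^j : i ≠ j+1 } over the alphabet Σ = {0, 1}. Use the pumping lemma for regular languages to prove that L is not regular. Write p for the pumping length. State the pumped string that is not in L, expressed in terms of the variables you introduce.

Toward a contradiction, assume L is regular with pumping length p.
Choose w = 0^p 1^{p+p!-1}. Since p ≠ (p+p!-1)+1 = p+p!, w ∈ L; and |w| ≥ p.
By the pumping lemma, w = xyz with |xy| ≤ p and |y| ≥ 1.
Because |xy| ≤ p and w begins with p copies of 0, we have y = 0^k with 1 ≤ k ≤ p.
Since 1 ≤ k ≤ p, k divides p!; set t = 1 + p!/k. Then xy^t z has p + (p!/k)·k = p + p! copies of 0. Now the 0-count is p+p! and (1-count)+1 = (p+p!-1)+1 = p+p!, so i ≠ j+1 fails. So xy^t z = 0^{p+p!} 1^{p+p!-1} ∉ L.
This contradicts the pumping lemma, so L is not regular.

0^{p+p!} 1^{p+p!-1}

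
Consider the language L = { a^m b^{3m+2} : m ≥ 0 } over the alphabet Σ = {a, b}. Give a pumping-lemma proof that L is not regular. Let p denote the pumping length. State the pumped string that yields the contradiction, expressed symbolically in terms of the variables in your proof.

Suppose for contradiction that L is regular, and let p be the pumping length.
Take w = a^p b^{3p+2}. Then w ∈ L and |w| = 4p+2 ≥ p.
By the pumping lemma, w = xyz with |xy| ≤ p and y is nonempty.
The first p characters of w are a's, so xy (and hence y) consists only of a's. Write y = a^k, 1 ≤ k ≤ p.
Pump with i = 2: xy^2z = a^{p+k} b^{3p+2}. For this to lie in L we would need 3p+2 = 3(p+k)+2, which forces k = 0. But k ≥ 1, so xy^2z ∉ L.
This is a contradiction; hence L is not regular.

a^{p+k} b^{3p+2}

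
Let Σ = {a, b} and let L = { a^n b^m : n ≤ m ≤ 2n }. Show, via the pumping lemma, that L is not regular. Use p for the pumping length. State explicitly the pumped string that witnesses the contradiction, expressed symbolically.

Assume L is regular; let p be its pumping constant.
Take w = a^p b^p ∈ L (since p ≤ p ≤ 2p), with |w| = 2p ≥ p.
The pumping lemma gives a decomposition w = xyz where |xy| ≤ p and |y| ≥ 1.
The first p characters of w are a's, so xy (and hence y) consists only of a's. Write y = a^k, 1 ≤ k ≤ p.
Pump with i = 2: xy^2z = a^{p+k} b^p. Now n = p+k > p = m, so the condition n ≤ m fails. Thus xy^2z ∉ L.
This is a contradiction; hence L is not regular.

a^{p+k} b^p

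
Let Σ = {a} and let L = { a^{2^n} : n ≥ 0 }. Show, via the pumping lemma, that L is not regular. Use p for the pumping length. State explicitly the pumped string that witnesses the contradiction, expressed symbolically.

Toward a contradiction, assume L is regular with pumping length p.
Take w = a^{2^p} ∈ L with |w| = 2^p ≥ p.
Write w = xyz as guaranteed by the lemma, with |xy| ≤ p and |y| ≥ 1.
Then y = a^k for some k with 1 ≤ k ≤ p.
Pump with i = 2: xy^2z = a^{2^p+k}. Since 1 ≤ k ≤ p < 2^p, we have 2^p < 2^p+k < 2^{p+1}, so 2^p+k is not a power of 2. So xy^2z ∉ L.
This contradicts the pumping lemma, so L is not regular.

a^{2^p+k}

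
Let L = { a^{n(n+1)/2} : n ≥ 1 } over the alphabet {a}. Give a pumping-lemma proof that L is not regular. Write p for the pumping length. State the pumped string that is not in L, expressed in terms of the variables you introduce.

Assume L is regular; let p be its pumping constant.
Take w = a^{p(p+1)/2} ∈ L with |w| = p(p+1)/2 ≥ p.
By the pumping lemma, w = xyz with |xy| ≤ p and y is nonempty.
Then y = a^k for some k with 1 ≤ k ≤ p.
Pump with i = 2: xy^2z = a^{p(p+1)/2+k}. Since 1 ≤ k ≤ p, p(p+1)/2 < p(p+1)/2+k ≤ p(p+1)/2+p < (p+1)(p+2)/2, so p(p+1)/2+k is strictly between consecutive triangular numbers. So xy^2z ∉ L.
This contradicts the pumping lemma, so L is not regular.

a^{p(p+1)/2+k}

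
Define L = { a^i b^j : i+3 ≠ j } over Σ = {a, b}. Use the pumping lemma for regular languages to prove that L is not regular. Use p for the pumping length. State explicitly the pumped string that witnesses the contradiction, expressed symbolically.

Toward a contradiction, assume L is regular with pumping length p.
Choose w = a^p b^{p+p!+3}. Since p ≠ (p+p!+3)-3 = p+p!, w ∈ L; and |w| ≥ p.
The pumping lemma gives a decomposition w = xyz where |xy| ≤ p and |y| ≥ 1.
The first p characters of w are a's, so xy (and hence y) consists only of a's. Write y = a^k, 1 ≤ k ≤ p.
Since 1 ≤ k ≤ p, k divides p!; set t = 1 + p!/k. Then xy^t z has p + (p!/k)·k = p + p! copies of a. Now the a-count is p+p! and (b-count)-3 = (p+p!+3)-3 = p+p!, so i+3 ≠ j fails. So xy^t z = a^{p+p!} b^{p+p!+3} ∉ L.
This contradicts the pumping lemma, so L is not regular.

a^{p+p!} b^{p+p!+3}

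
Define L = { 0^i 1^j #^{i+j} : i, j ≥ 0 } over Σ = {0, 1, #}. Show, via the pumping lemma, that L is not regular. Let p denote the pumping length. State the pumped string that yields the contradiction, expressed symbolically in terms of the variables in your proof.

Toward a contradiction, assume L is regular with pumping length p.
Take w = 0^p 1^p #^{2p} ∈ L (with i=j=p, i+j=2p), |w| = 4p ≥ p.
The pumping lemma gives a decomposition w = xyz where |xy| ≤ p and y is nonempty.
The first p characters of w are 0's, so xy (and hence y) consists only of 0's. Write y = 0^k, 1 ≤ k ≤ p.
Consider xy^2z = 0^{p+k} 1^p #^{2p}. Now the 0- and 1-counts sum to 2p+k, but the #-count is 2p ≠ 2p+k. So xy^2z ∉ L.
This contradicts the pumping lemma, so L is not regular.

0^{p+k} 1^p #^{2p}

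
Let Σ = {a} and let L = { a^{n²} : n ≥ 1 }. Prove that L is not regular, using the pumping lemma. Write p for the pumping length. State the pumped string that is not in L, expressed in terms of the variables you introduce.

a^{p²+k}

Assume L is regular. Let p be the pumping length given by the pumping lemma.
Take w = a^{p²} ∈ L with |w| = p² ≥ p.
Write w = xyz as guaranteed by the lemma, with |xy| ≤ p and y is nonempty.
Then y = a^k for some k with 1 ≤ k ≤ p.
Pump with i = 2: xy^2z = a^{p²+k}. Since 1 ≤ k ≤ p, p² < p²+k ≤ p²+p < (p+1)², so p²+k lies strictly between consecutive squares and is not a perfect square. So xy^2z ∉ L.
This contradicts the pumping lemma, so L is not regular.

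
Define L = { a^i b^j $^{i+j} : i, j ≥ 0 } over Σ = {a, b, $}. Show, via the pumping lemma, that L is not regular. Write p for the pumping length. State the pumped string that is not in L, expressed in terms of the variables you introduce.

a^{p+k} b^p $^{2p}

Assume L is regular. Let p be the pumping length given by the pumping lemma.
Take w = a^p b^p $^{2p} ∈ L (with i=j=p, i+j=2p), |w| = 4p ≥ p.
The pumping lemma gives a decomposition w = xyz where |xy| ≤ p and |y| ≥ 1.
The first p characters of w are a's, so xy (and hence y) consists only of a's. Write y = a^k, 1 ≤ k ≤ p.
Consider xy^2z = a^{p+k} b^p $^{2p}. Now the a- and b-counts sum to 2p+k, but the $-count is 2p ≠ 2p+k. So xy^2z ∉ L.
This is a contradiction; hence L is not regular.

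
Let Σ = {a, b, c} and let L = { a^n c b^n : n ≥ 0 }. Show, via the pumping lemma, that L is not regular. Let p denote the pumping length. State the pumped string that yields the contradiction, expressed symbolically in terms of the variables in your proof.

a^{p+k} c b^p

Assume L is regular. Let p be the pumping length given by the pumping lemma.
Take w = a^p c b^p ∈ L with |w| = 2p+1 ≥ p.
By the pumping lemma, w = xyz with |xy| ≤ p and |y| ≥ 1.
Since the first p symbols of w are all a's and |xy| ≤ p, y lies entirely in the leading a-block: y = a^k for some k with 1 ≤ k ≤ p.
Pump with i = 2: xy^2z = a^{p+k} c b^p, which would require p+k = p. But k ≥ 1, so xy^2z ∉ L.
Contradiction. Therefore L is not regular.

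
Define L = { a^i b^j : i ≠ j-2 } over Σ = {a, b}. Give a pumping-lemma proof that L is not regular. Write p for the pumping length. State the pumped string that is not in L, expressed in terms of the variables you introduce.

a^{p+p!} b^{p+p!+2}

Toward a contradiction, assume L is regular with pumping length p.
Choose w = a^p b^{p+p!+2}. Since p ≠ (p+p!+2)-2 = p+p!, w ∈ L; and |w| ≥ p.
Write w = xyz as guaranteed by the lemma, with |xy| ≤ p and y is nonempty.
Because |xy| ≤ p and w begins with p copies of a, we have y = a^k with 1 ≤ k ≤ p.
Since 1 ≤ k ≤ p, k divides p!; set t = 1 + p!/k. Then xy^t z has p + (p!/k)·k = p + p! copies of a. Now the a-count is p+p! and (b-count)-2 = (p+p!+2)-2 = p+p!, so i ≠ j-2 fails. So xy^t z = a^{p+p!} b^{p+p!+2} ∉ L.
Contradiction. Therefore L is not regular.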